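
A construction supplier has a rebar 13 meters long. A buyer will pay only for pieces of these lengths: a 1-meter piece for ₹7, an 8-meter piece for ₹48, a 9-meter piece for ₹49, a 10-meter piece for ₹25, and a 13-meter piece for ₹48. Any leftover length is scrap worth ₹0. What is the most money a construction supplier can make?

91

Build f[k] bottom-up: f[k] = max over allowed piece i of (p[i] + f[k−i]).
f[1] = 7
f[2] = 14  (first piece 1, then f[1]=7)
f[3] = 21  (first piece 1, then f[2]=14)
f[4] = 28  (first piece 1, then f[3]=21)
f[5] = 35  (first piece 1, then f[4]=28)
f[6] = 42  (first piece 1, then f[5]=35)
f[7] = 49  (first piece 1, then f[6]=42)
f[8] = 56  (first piece 1, then f[7]=49)
f[9] = 63  (first piece 1, then f[8]=56)
f[10] = 70  (first piece 1, then f[9]=63)
f[11] = 77  (first piece 1, then f[10]=70)
f[12] = 84  (first piece 1, then f[11]=77)
f[13] = 91  (first piece 1, then f[12]=84)
One optimal cutting: 1 + 1 + 1 + 1 + 1 + 1 + 1 + 1 + 1 + 1 + 1 + 1 + 1 → ₹91.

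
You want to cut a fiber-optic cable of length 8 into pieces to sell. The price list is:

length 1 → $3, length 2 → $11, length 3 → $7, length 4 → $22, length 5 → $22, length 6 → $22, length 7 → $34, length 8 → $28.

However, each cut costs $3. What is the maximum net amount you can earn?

41

Let v[k] be the best obtainable value from length k. For each k, try every first piece i and keep the best of price[i] + v[k−i] minus the 3 cut fee when i<k.
v[1] = 3
v[2] = max(3+3-3, 11+0) = 11
v[3] = max(3+11-3, 11+3-3, 7+0) = 11
v[4] = max(3+11-3, 11+11-3, 7+3-3, 22+0) = 22
v[5] = max(3+22-3, 11+11-3, 7+11-3, 22+3-3, 22+0) = 22
v[6] = max(3+22-3, 11+22-3, 7+11-3, 22+11-3, 22+3-3, 22+0) = 30
v[7] = max(3+30-3, 11+22-3, 7+22-3, …, 22+3-3, 34+0) = 34
v[8] = max(3+34-3, 11+30-3, 7+22-3, …, 34+3-3, 28+0) = 41
One optimal plan: pieces 4 + 4 (1 cut) → $44 − $3 = $41.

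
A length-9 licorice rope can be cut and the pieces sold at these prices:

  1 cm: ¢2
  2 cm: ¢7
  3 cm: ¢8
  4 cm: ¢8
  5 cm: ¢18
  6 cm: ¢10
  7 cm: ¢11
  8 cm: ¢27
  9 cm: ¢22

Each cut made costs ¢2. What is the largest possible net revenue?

Let v[k] be the best obtainable value from length k. For each k, try every first piece i and keep the best of price[i] + v[k−i] minus the 2 cut fee when i<k.
v[1] = 2
v[2] = 7
v[3] = 8
v[4] = 12  (first piece 2, then v[2]=7)
v[5] = 18
v[6] = 18  (first piece 1, then v[5]=18)
v[7] = 23  (first piece 2, then v[5]=18)
v[8] = 27
v[9] = 28  (first piece 2, then v[7]=23)
One optimal plan: pieces 5 + 2 + 2 (2 cuts) → ¢32 − ¢4 = ¢28.

28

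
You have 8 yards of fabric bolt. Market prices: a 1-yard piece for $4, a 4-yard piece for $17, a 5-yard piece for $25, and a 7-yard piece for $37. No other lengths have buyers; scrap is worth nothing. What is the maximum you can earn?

41

Consider every possible first cut. r[k] is the best of p[i]+r[k−i] over all sellable i≤k.
r[1] = 4
r[2] = 8  (first piece 1, then r[1]=4)
r[3] = 12  (first piece 1, then r[2]=8)
r[4] = max(4+12, 17+0) = 17
r[5] = max(4+17, 17+4, 25+0) = 25
r[6] = max(4+25, 17+8, 25+4) = 29
r[7] = max(4+29, 17+12, 25+8, 37+0) = 37
r[8] = max(4+37, 17+17, 25+12, 37+4) = 41
One optimal cutting: 7 + 1 → $41.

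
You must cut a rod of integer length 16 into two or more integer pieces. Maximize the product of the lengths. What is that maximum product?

Let P[k] be the best product for length k (with at least one cut). For each first piece i, the rest contributes max(k−i, P[k−i]).
Small cases: P[2]=1, P[3]=2, P[4]=4, P[5]=6, P[6]=9, P[7]=12, P[8]=18, P[9]=27, P[10]=36.
P[11] = max(1×36, 2×27, 3×18, …, 9×2, 10×1) = 54
P[12] = max(1×54, 2×36, 3×27, …, 10×2, 11×1) = 81
P[13] = max(1×81, 2×54, 3×36, …, 11×2, 12×1) = 108
P[14] = max(1×108, 2×81, 3×54, …, 12×2, 13×1) = 162
P[15] = max(1×162, 2×108, 3×81, …, 13×2, 14×1) = 243
P[16] = max(1×243, 2×162, 3×108, …, 14×2, 15×1) = 324
One optimal split: 3 + 3 + 3 + 3 + 2 + 2; product 3×3×3×3×2×2 = 324.

324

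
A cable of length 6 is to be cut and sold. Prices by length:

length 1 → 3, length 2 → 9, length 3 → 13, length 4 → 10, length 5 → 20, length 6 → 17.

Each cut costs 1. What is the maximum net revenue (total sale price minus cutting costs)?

Consider every possible first cut. v[k] is the best of p[i]+v[k−i] over all sellable i≤k, charging 1 whenever i<k.
v[1] = 3
v[2] = 9
v[3] = 13
v[4] = 17  (first piece 2, then v[2]=9)
v[5] = 21  (first piece 2, then v[3]=13)
v[6] = 25  (first piece 2, then v[4]=17)
One optimal plan: pieces 2 + 2 + 2 (2 cuts) → 27 − 2 = 25.

25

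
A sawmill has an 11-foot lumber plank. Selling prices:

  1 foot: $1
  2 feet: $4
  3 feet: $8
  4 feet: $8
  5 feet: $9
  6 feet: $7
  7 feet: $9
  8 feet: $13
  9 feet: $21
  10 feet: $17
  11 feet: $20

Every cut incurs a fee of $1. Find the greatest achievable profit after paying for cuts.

25

Let v[k] be the best obtainable value from length k. For each k, try every first piece i and keep the best of price[i] + v[k−i] minus the 1 cut fee when i<k.
v[1] = 1
v[2] = max(1+1-1, 4+0) = 4
v[3] = max(1+4-1, 4+1-1, 8+0) = 8
v[4] = max(1+8-1, 4+4-1, 8+1-1, 8+0) = 8
v[5] = max(1+8-1, 4+8-1, 8+4-1, 8+1-1, 9+0) = 11
v[6] = max(1+11-1, 4+8-1, 8+8-1, 8+4-1, 9+1-1, 7+0) = 15
v[7] = max(1+15-1, 4+11-1, 8+8-1, …, 7+1-1, 9+0) = 15
v[8] = max(1+15-1, 4+15-1, 8+11-1, …, 9+1-1, 13+0) = 18
v[9] = max(1+18-1, 4+15-1, 8+15-1, …, 13+1-1, 21+0) = 22
v[10] = max(1+22-1, 4+18-1, 8+15-1, …, 21+1-1, 17+0) = 22
v[11] = max(1+22-1, 4+22-1, 8+18-1, …, 17+1-1, 20+0) = 25
One optimal plan: pieces 3 + 3 + 3 + 2 (3 cuts) → $28 − $3 = $25.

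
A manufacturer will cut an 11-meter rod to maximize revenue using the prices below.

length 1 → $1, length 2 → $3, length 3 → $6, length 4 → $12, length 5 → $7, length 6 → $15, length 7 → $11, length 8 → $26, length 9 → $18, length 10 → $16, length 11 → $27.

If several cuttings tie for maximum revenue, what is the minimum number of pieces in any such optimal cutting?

2

Consider every possible first cut. r[k] is the best of p[i]+r[k−i] over all sellable i≤k.
r[1] = 1
r[2] = 3
r[3] = 6
r[4] = 12
r[5] = 13  (first piece 1, then r[4]=12)
r[6] = 15  (first piece 2, then r[4]=12)
r[7] = 18  (first piece 3, then r[4]=12)
r[8] = 26
r[9] = 27  (first piece 1, then r[8]=26)
r[10] = 29  (first piece 2, then r[8]=26)
r[11] = 32  (first piece 3, then r[8]=26)
Maximum revenue is $32.
Now minimize piece count subject to staying optimal: for each k, pieces[k] = 1 + min over i with p[i]+r[k−i]=r[k] of pieces[k−i].
pieces[8] = 1
pieces[9] = 2
pieces[10] = 2
pieces[11] = 2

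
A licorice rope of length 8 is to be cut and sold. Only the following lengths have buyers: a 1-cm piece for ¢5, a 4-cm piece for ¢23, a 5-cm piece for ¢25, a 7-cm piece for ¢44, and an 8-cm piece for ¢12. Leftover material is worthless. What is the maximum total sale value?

49

Build r[k] bottom-up: r[k] = max over allowed piece i of (p[i] + r[k−i]).
r[1] = 5
r[2] = 10  (first piece 1, then r[1]=5)
r[3] = 15  (first piece 1, then r[2]=10)
r[4] = max(5+15, 23+0) = 23
r[5] = max(5+23, 23+5, 25+0) = 28
r[6] = max(5+28, 23+10, 25+5) = 33
r[7] = max(5+33, 23+15, 25+10, 44+0) = 44
r[8] = max(5+44, 23+23, 25+15, 44+5, 12+0) = 49
One optimal cutting: 7 + 1 → ¢49.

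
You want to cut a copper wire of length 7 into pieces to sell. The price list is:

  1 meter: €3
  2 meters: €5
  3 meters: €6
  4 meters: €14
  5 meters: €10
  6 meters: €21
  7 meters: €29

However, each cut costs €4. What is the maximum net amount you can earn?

29

Let r[k] be the best obtainable value from length k. For each k, try every first piece i and keep the best of price[i] + r[k−i] minus the 4 cut fee when i<k.
r[1] = 3
r[2] = max(3+3-4, 5+0) = 5
r[3] = max(3+5-4, 5+3-4, 6+0) = 6
r[4] = max(3+6-4, 5+5-4, 6+3-4, 14+0) = 14
r[5] = max(3+14-4, 5+6-4, 6+5-4, 14+3-4, 10+0) = 13
r[6] = max(3+13-4, 5+14-4, 6+6-4, 14+5-4, 10+3-4, 21+0) = 21
r[7] = max(3+21-4, 5+13-4, 6+14-4, …, 21+3-4, 29+0) = 29
Best is to make no cuts and sell whole for €29.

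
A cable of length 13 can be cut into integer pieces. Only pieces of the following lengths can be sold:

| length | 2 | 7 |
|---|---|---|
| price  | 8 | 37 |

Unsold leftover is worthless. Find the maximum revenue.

Consider every possible first cut. f[k] is the best of p[i]+f[k−i] over all sellable i≤k.
f[1] = 0
f[2] = 8
f[3] = 8
f[4] = 16  (first piece 2, then f[2]=8)
f[5] = 16
f[6] = 24  (first piece 2, then f[4]=16)
f[7] = 37
f[8] = 37
f[9] = 45  (first piece 2, then f[7]=37)
f[10] = 45
f[11] = 53  (first piece 2, then f[9]=45)
f[12] = 53
f[13] = 61  (first piece 2, then f[11]=53)
One optimal cutting: 7 + 2 + 2 + 2 → €61.

61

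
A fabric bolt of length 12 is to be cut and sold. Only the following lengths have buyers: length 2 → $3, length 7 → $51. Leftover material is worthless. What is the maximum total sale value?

57

Build best[k] bottom-up: best[k] = max over allowed piece i of (p[i] + best[k−i]).
best[1] = 0
best[2] = 3
best[3] = 3
best[4] = 6  (first piece 2, then best[2]=3)
best[5] = 6
best[6] = 9  (first piece 2, then best[4]=6)
best[7] = max(3+6, 51+0) = 51
best[8] = max(3+9, 51+0) = 51
best[9] = max(3+51, 51+3) = 54
best[10] = max(3+51, 51+3) = 54
best[11] = max(3+54, 51+6) = 57
best[12] = max(3+54, 51+6) = 57
One optimal cutting: pieces 7 + 2 + 2 with 1 yard of scrap → $57.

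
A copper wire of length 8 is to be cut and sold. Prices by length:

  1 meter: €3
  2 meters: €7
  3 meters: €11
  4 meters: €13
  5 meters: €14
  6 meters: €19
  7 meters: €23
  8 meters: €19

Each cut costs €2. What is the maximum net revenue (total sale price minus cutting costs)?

Consider every possible first cut. r[k] is the best of p[i]+r[k−i] over all sellable i≤k, charging 2 whenever i<k.
r[1] = 3
r[2] = 7
r[3] = 11
r[4] = 13
r[5] = 16  (first piece 2, then r[3]=11)
r[6] = 20  (first piece 3, then r[3]=11)
r[7] = 23
r[8] = 25  (first piece 2, then r[6]=20)
One optimal plan: pieces 3 + 3 + 2 (2 cuts) → €29 − €4 = €25.

25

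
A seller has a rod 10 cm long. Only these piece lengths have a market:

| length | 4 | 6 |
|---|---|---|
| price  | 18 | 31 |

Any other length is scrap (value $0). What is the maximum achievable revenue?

49

Let best[k] be the best obtainable value from length k. For each k, try every first piece i and keep the best of price[i] + best[k−i].
best[1] = 0
best[2] = 0
best[3] = 0
best[4] = 18
best[5] = 18
best[6] = 31
best[7] = 31
best[8] = 36  (first piece 4, then best[4]=18)
best[9] = 36
best[10] = 49  (first piece 4, then best[6]=31)
One optimal cutting: 6 + 4 → $49.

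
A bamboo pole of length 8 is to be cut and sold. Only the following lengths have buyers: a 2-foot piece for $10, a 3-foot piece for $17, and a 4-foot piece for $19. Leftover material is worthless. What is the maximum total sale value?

Build f[k] bottom-up: f[k] = max over allowed piece i of (p[i] + f[k−i]).
f[1] = 0
f[2] = 10
f[3] = max(10+0, 17+0) = 17
f[4] = max(10+10, 17+0, 19+0) = 20
f[5] = max(10+17, 17+10, 19+0) = 27
f[6] = max(10+20, 17+17, 19+10) = 34
f[7] = max(10+27, 17+20, 19+17) = 37
f[8] = max(10+34, 17+27, 19+20) = 44
One optimal cutting: 3 + 3 + 2 → $44.

44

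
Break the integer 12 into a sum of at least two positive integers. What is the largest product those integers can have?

Fill prod[k] for k=2..12: at each k try every first piece i and multiply by the better of (k−i) uncut or prod[k−i].
prod[2] = 1×max(1,0) = 1×1 = 1
prod[3] = max(1×2, 2×1) = 2
prod[4] = max(1×3, 2×2, 3×1) = 4
prod[5] = max(1×4, 2×3, 3×2, 4×1) = 6
prod[6] = max(1×6, 2×4, 3×3, 4×2, 5×1) = 9
prod[7] = max(1×9, 2×6, 3×4, 4×3, 5×2, 6×1) = 12
prod[8] = max(1×12, 2×9, 3×6, …, 6×2, 7×1) = 18
prod[9] = max(1×18, 2×12, 3×9, …, 7×2, 8×1) = 27
prod[10] = max(1×27, 2×18, 3×12, …, 8×2, 9×1) = 36
prod[11] = max(1×36, 2×27, 3×18, …, 9×2, 10×1) = 54
prod[12] = max(1×54, 2×36, 3×27, …, 10×2, 11×1) = 81
One optimal split: 3 + 3 + 3 + 3; product 3×3×3×3 = 81.

81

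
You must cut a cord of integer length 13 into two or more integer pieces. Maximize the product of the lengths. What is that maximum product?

Define prod[k] = max over 1≤i<k of i · max(k−i, prod[k−i]); the inner max lets the remainder stay uncut if that's better.
prod[2] = 1·max(1,0) = 1·1 = 1
prod[3] = max(1·2, 2·1) = 2
prod[4] = max(1·3, 2·2, 3·1) = 4
prod[5] = max(1·4, 2·3, 3·2, 4·1) = 6
prod[6] = max(1·6, 2·4, 3·3, 4·2, 5·1) = 9
prod[7] = max(1·9, 2·6, 3·4, 4·3, 5·2, 6·1) = 12
prod[8] = max(1·12, 2·9, 3·6, …, 6·2, 7·1) = 18
prod[9] = max(1·18, 2·12, 3·9, …, 7·2, 8·1) = 27
prod[10] = max(1·27, 2·18, 3·12, …, 8·2, 9·1) = 36
prod[11] = max(1·36, 2·27, 3·18, …, 9·2, 10·1) = 54
prod[12] = max(1·54, 2·36, 3·27, …, 10·2, 11·1) = 81
prod[13] = max(1·81, 2·54, 3·36, …, 11·2, 12·1) = 108
One optimal split: 3 + 3 + 3 + 2 + 2; product 3·3·3·2·2 = 108.

108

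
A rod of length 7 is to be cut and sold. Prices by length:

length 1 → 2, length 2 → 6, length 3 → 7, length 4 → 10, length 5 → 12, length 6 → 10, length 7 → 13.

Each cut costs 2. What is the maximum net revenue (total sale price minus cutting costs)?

Build net[k] bottom-up: net[k] = max over allowed piece i of (p[i] + net[k−i]) − 2 per cut.
net[1] = 2
net[2] = max(2+2-2, 6+0) = 6
net[3] = max(2+6-2, 6+2-2, 7+0) = 7
net[4] = max(2+7-2, 6+6-2, 7+2-2, 10+0) = 10
net[5] = max(2+10-2, 6+7-2, 7+6-2, 10+2-2, 12+0) = 12
net[6] = max(2+12-2, 6+10-2, 7+7-2, 10+6-2, 12+2-2, 10+0) = 14
net[7] = max(2+14-2, 6+12-2, 7+10-2, …, 10+2-2, 13+0) = 16
One optimal plan: pieces 5 + 2 (1 cut) → 18 − 2 = 16.

16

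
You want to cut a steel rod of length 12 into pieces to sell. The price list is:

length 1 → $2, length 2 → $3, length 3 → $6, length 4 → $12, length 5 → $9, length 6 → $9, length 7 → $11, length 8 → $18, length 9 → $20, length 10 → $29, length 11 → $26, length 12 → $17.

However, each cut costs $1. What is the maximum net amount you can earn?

34

Consider every possible first cut. v[k] is the best of p[i]+v[k−i] over all sellable i≤k, charging 1 whenever i<k.
v[1] = 2
v[2] = max(2+2-1, 3+0) = 3
v[3] = max(2+3-1, 3+2-1, 6+0) = 6
v[4] = max(2+6-1, 3+3-1, 6+2-1, 12+0) = 12
v[5] = max(2+12-1, 3+6-1, 6+3-1, 12+2-1, 9+0) = 13
v[6] = max(2+13-1, 3+12-1, 6+6-1, 12+3-1, 9+2-1, 9+0) = 14
v[7] = max(2+14-1, 3+13-1, 6+12-1, …, 9+2-1, 11+0) = 17
v[8] = max(2+17-1, 3+14-1, 6+13-1, …, 11+2-1, 18+0) = 23
v[9] = max(2+23-1, 3+17-1, 6+14-1, …, 18+2-1, 20+0) = 24
v[10] = max(2+24-1, 3+23-1, 6+17-1, …, 20+2-1, 29+0) = 29
v[11] = max(2+29-1, 3+24-1, 6+23-1, …, 29+2-1, 26+0) = 30
v[12] = max(2+30-1, 3+29-1, 6+24-1, …, 26+2-1, 17+0) = 34
One optimal plan: pieces 4 + 4 + 4 (2 cuts) → $36 − $2 = $34.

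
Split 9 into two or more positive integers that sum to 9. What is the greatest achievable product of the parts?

27

Let g[k] be the best product for length k (with at least one cut). For each first piece i, the rest contributes max(k−i, g[k−i]).
g[2] = 1*max(1,0) = 1*1 = 1
g[3] = 1*max(2,1) = 1*2 = 2
g[4] = 2*max(2,1) = 2*2 = 4
g[5] = 2*max(3,2) = 2*3 = 6
g[6] = 3*max(3,2) = 3*3 = 9
g[7] = 2*max(5,6) = 2*6 = 12
g[8] = 2*max(6,9) = 2*9 = 18
g[9] = 3*max(6,9) = 3*9 = 27
One optimal split: 3 + 3 + 3; product 3*3*3 = 27.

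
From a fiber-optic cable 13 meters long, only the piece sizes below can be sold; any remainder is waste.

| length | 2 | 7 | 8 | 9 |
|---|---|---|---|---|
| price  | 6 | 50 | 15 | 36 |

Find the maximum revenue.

Build r[k] bottom-up: r[k] = max over allowed piece i of (p[i] + r[k−i]).
r[1] = 0
r[2] = 6
r[3] = 6
r[4] = 12  (first piece 2, then r[2]=6)
r[5] = 12
r[6] = 18  (first piece 2, then r[4]=12)
r[7] = 50
r[8] = 50
r[9] = 56  (first piece 2, then r[7]=50)
r[10] = 56
r[11] = 62  (first piece 2, then r[9]=56)
r[12] = 62
r[13] = 68  (first piece 2, then r[11]=62)
One optimal cutting: 7 + 2 + 2 + 2 → $68.

68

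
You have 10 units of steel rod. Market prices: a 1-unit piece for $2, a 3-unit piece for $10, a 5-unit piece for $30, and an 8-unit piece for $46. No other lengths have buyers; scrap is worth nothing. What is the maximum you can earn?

Consider every possible first cut. r[k] is the best of p[i]+r[k−i] over all sellable i≤k.
r[1] = 2
r[2] = 4  (first piece 1, then r[1]=2)
r[3] = max(2+4, 10+0) = 10
r[4] = max(2+10, 10+2) = 12
r[5] = max(2+12, 10+4, 30+0) = 30
r[6] = max(2+30, 10+10, 30+2) = 32
r[7] = max(2+32, 10+12, 30+4) = 34
r[8] = max(2+34, 10+30, 30+10, 46+0) = 46
r[9] = max(2+46, 10+32, 30+12, 46+2) = 48
r[10] = max(2+48, 10+34, 30+30, 46+4) = 60
One optimal cutting: 5 + 5 → $60.

60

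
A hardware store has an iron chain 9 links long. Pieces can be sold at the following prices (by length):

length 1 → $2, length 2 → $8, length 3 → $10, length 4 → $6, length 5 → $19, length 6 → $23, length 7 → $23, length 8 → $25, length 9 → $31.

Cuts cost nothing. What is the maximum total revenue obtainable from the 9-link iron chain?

Build v[k] bottom-up: v[k] = max over allowed piece i of (p[i] + v[k−i]).
v[1] = 2
v[2] = 8
v[3] = 10  (first piece 1, then v[2]=8)
v[4] = 16  (first piece 2, then v[2]=8)
v[5] = 19
v[6] = 24  (first piece 2, then v[4]=16)
v[7] = 27  (first piece 2, then v[5]=19)
v[8] = 32  (first piece 2, then v[6]=24)
v[9] = 35  (first piece 2, then v[7]=27)
One optimal cutting: 5 + 2 + 2 → $19 + $8 + $8 = $35.

35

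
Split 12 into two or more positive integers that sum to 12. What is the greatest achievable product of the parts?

81

Fill P[k] for k=2..12: at each k try every first piece i and multiply by the better of (k−i) uncut or P[k−i].
P[2] = 1×max(1,0) = 1×1 = 1
P[3] = max(1×2, 2×1) = 2
P[4] = max(1×3, 2×2, 3×1) = 4
P[5] = max(1×4, 2×3, 3×2, 4×1) = 6
P[6] = max(1×6, 2×4, 3×3, 4×2, 5×1) = 9
P[7] = max(1×9, 2×6, 3×4, 4×3, 5×2, 6×1) = 12
P[8] = max(1×12, 2×9, 3×6, …, 6×2, 7×1) = 18
P[9] = max(1×18, 2×12, 3×9, …, 7×2, 8×1) = 27
P[10] = max(1×27, 2×18, 3×12, …, 8×2, 9×1) = 36
P[11] = max(1×36, 2×27, 3×18, …, 9×2, 10×1) = 54
P[12] = max(1×54, 2×36, 3×27, …, 10×2, 11×1) = 81
One optimal split: 3 + 3 + 3 + 3; product 3×3×3×3 = 81.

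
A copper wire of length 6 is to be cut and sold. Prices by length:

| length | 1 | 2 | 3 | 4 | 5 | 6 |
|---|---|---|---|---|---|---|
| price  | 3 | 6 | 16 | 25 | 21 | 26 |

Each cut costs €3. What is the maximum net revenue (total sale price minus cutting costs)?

Build net[k] bottom-up: net[k] = max over allowed piece i of (p[i] + net[k−i]) − 3 per cut.
net[1] = 3
net[2] = 6
net[3] = 16
net[4] = 25
net[5] = 25  (first piece 1, then net[4]=25)
net[6] = 29  (first piece 3, then net[3]=16)
One optimal plan: pieces 3 + 3 (1 cut) → €32 − €3 = €29.

29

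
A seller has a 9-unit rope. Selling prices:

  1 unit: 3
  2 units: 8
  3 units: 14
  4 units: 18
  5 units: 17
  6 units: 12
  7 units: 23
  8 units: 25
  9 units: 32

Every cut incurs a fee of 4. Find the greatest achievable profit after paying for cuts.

34

Let net[k] be the best obtainable value from length k. For each k, try every first piece i and keep the best of price[i] + net[k−i] minus the 4 cut fee when i<k.
net[1] = 3
net[2] = 8
net[3] = 14
net[4] = 18
net[5] = 18  (first piece 2, then net[3]=14)
net[6] = 24  (first piece 3, then net[3]=14)
net[7] = 28  (first piece 3, then net[4]=18)
net[8] = 32  (first piece 4, then net[4]=18)
net[9] = 34  (first piece 3, then net[6]=24)
One optimal plan: pieces 3 + 3 + 3 (2 cuts) → 42 − 8 = 34.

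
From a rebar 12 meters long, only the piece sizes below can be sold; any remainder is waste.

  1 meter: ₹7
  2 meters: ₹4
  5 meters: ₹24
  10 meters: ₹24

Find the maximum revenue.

Let f[k] be the best obtainable value from length k. For each k, try every first piece i and keep the best of price[i] + f[k−i].
f[1] = 7
f[2] = 14  (first piece 1, then f[1]=7)
f[3] = 21  (first piece 1, then f[2]=14)
f[4] = 28  (first piece 1, then f[3]=21)
f[5] = 35  (first piece 1, then f[4]=28)
f[6] = 42  (first piece 1, then f[5]=35)
f[7] = 49  (first piece 1, then f[6]=42)
f[8] = 56  (first piece 1, then f[7]=49)
f[9] = 63  (first piece 1, then f[8]=56)
f[10] = 70  (first piece 1, then f[9]=63)
f[11] = 77  (first piece 1, then f[10]=70)
f[12] = 84  (first piece 1, then f[11]=77)
One optimal cutting: 1 + 1 + 1 + 1 + 1 + 1 + 1 + 1 + 1 + 1 + 1 + 1 → ₹84.

84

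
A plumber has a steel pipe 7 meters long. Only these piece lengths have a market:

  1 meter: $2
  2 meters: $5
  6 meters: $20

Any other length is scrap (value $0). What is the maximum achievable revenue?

Consider every possible first cut. best[k] is the best of p[i]+best[k−i] over all sellable i≤k.
best[1] = 2
best[2] = 5
best[3] = 7  (first piece 1, then best[2]=5)
best[4] = 10  (first piece 2, then best[2]=5)
best[5] = 12  (first piece 1, then best[4]=10)
best[6] = 20
best[7] = 22  (first piece 1, then best[6]=20)
One optimal cutting: 6 + 1 → $22.

22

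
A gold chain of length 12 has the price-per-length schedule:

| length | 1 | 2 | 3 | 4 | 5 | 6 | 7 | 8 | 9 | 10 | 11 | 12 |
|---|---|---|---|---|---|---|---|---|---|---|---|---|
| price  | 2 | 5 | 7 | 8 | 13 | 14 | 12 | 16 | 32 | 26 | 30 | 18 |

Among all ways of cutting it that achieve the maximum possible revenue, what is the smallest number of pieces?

2

Let r[k] be the best obtainable value from length k. For each k, try every first piece i and keep the best of price[i] + r[k−i].
r[1] = 2
r[2] = max(2+2, 5+0) = 5
r[3] = max(2+5, 5+2, 7+0) = 7
r[4] = max(2+7, 5+5, 7+2, 8+0) = 10
r[5] = max(2+10, 5+7, 7+5, 8+2, 13+0) = 13
r[6] = max(2+13, 5+10, 7+7, 8+5, 13+2, 14+0) = 15
r[7] = max(2+15, 5+13, 7+10, …, 14+2, 12+0) = 18
r[8] = max(2+18, 5+15, 7+13, …, 12+2, 16+0) = 20
r[9] = max(2+20, 5+18, 7+15, …, 16+2, 32+0) = 32
r[10] = max(2+32, 5+20, 7+18, …, 32+2, 26+0) = 34
r[11] = max(2+34, 5+32, 7+20, …, 26+2, 30+0) = 37
r[12] = max(2+37, 5+34, 7+32, …, 30+2, 18+0) = 39
Maximum revenue is $39.
Now minimize piece count subject to staying optimal: for each k, pieces[k] = 1 + min over i with p[i]+r[k−i]=r[k] of pieces[k−i].
pieces[9] = 1
pieces[10] = 2
pieces[11] = 2
pieces[12] = 2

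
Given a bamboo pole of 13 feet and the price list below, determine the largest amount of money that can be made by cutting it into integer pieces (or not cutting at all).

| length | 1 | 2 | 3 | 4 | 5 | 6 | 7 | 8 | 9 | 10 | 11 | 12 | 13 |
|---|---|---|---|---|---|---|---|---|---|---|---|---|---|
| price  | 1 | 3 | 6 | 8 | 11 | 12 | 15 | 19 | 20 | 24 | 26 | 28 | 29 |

30

Build v[k] bottom-up: v[k] = max over allowed piece i of (p[i] + v[k−i]).
v[1] = 1
v[2] = 3
v[3] = 6
v[4] = 8
v[5] = 11
v[6] = 12  (first piece 1, then v[5]=11)
v[7] = 15
v[8] = 19
v[9] = 20  (first piece 1, then v[8]=19)
v[10] = 24
v[11] = 26
v[12] = 28
v[13] = 30  (first piece 3, then v[10]=24)
One optimal cutting: 10 + 3 → $24 + $6 = $30.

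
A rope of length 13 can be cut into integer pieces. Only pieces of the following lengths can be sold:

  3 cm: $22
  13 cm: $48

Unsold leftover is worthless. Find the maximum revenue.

88

Build f[k] bottom-up: f[k] = max over allowed piece i of (p[i] + f[k−i]).
f[1] = 0
f[2] = 0
f[3] = 22
f[4] = 22
f[5] = 22
f[6] = 44  (first piece 3, then f[3]=22)
f[7] = 44
f[8] = 44
f[9] = 66  (first piece 3, then f[6]=44)
f[10] = 66
f[11] = 66
f[12] = 88  (first piece 3, then f[9]=66)
f[13] = 88
One optimal cutting: pieces 3 + 3 + 3 + 3 with 1 cm of scrap → $88.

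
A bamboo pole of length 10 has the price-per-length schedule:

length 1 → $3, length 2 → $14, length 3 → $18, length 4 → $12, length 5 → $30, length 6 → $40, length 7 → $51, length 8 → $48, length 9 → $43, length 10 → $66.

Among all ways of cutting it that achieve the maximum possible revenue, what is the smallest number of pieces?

Build r[k] bottom-up: r[k] = max over allowed piece i of (p[i] + r[k−i]).
r[1] = 3
r[2] = 14
r[3] = 18
r[4] = 28  (first piece 2, then r[2]=14)
r[5] = 32  (first piece 2, then r[3]=18)
r[6] = 42  (first piece 2, then r[4]=28)
r[7] = 51
r[8] = 56  (first piece 2, then r[6]=42)
r[9] = 65  (first piece 2, then r[7]=51)
r[10] = 70  (first piece 2, then r[8]=56)
Maximum revenue is $70.
Now minimize piece count subject to staying optimal: for each k, pieces[k] = 1 + min over i with p[i]+r[k−i]=r[k] of pieces[k−i].
pieces[7] = 1
pieces[8] = 4
pieces[9] = 2
pieces[10] = 5

5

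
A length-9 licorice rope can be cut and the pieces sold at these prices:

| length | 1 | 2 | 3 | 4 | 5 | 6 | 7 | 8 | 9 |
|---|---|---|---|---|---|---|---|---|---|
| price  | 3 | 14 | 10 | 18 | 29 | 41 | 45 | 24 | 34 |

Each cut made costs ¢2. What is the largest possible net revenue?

Build net[k] bottom-up: net[k] = max over allowed piece i of (p[i] + net[k−i]) − 2 per cut.
net[1] = 3
net[2] = max(3+3-2, 14+0) = 14
net[3] = max(3+14-2, 14+3-2, 10+0) = 15
net[4] = max(3+15-2, 14+14-2, 10+3-2, 18+0) = 26
net[5] = max(3+26-2, 14+15-2, 10+14-2, 18+3-2, 29+0) = 29
net[6] = max(3+29-2, 14+26-2, 10+15-2, 18+14-2, 29+3-2, 41+0) = 41
net[7] = max(3+41-2, 14+29-2, 10+26-2, …, 41+3-2, 45+0) = 45
net[8] = max(3+45-2, 14+41-2, 10+29-2, …, 45+3-2, 24+0) = 53
net[9] = max(3+53-2, 14+45-2, 10+41-2, …, 24+3-2, 34+0) = 57
One optimal plan: pieces 7 + 2 (1 cut) → ¢59 − ¢2 = ¢57.

57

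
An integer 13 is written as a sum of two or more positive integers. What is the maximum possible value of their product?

108

Define P[k] = max over 1≤i<k of i · max(k−i, P[k−i]); the inner max lets the remainder stay uncut if that's better.
Small cases: P[2]=1, P[3]=2, P[4]=4, P[5]=6, P[6]=9, P[7]=12, P[8]=18.
P[9] = 3*max(6,9) = 3*9 = 27
P[10] = 2*max(8,18) = 2*18 = 36
P[11] = 2*max(9,27) = 2*27 = 54
P[12] = 3*max(9,27) = 3*27 = 81
P[13] = 2*max(11,54) = 2*54 = 108
One optimal split: 3 + 3 + 3 + 2 + 2; product 3*3*3*2*2 = 108.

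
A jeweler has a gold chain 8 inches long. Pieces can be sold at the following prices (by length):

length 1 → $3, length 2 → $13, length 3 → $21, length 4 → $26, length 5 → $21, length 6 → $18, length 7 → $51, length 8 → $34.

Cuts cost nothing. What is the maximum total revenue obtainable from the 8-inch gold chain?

55

Let best[k] be the best obtainable value from length k. For each k, try every first piece i and keep the best of price[i] + best[k−i].
best[1] = 3
best[2] = 13
best[3] = 21
best[4] = 26  (first piece 2, then best[2]=13)
best[5] = 34  (first piece 2, then best[3]=21)
best[6] = 42  (first piece 3, then best[3]=21)
best[7] = 51
best[8] = 55  (first piece 2, then best[6]=42)
One optimal cutting: 3 + 3 + 2 → $21 + $21 + $13 = $55.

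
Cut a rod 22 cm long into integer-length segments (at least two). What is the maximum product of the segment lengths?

2916

Define f[k] = max over 1≤i<k of i · max(k−i, f[k−i]); the inner max lets the remainder stay uncut if that's better.
Small cases: f[2]=1, f[3]=2, f[4]=4, f[5]=6, f[6]=9, f[7]=12, f[8]=18, f[9]=27, f[10]=36, f[11]=54, f[12]=81, f[13]=108, f[14]=162, f[15]=243, f[16]=324, f[17]=486.
f[18] = max(1*486, 2*324, 3*243, …, 16*2, 17*1) = 729
f[19] = max(1*729, 2*486, 3*324, …, 17*2, 18*1) = 972
f[20] = max(1*972, 2*729, 3*486, …, 18*2, 19*1) = 1458
f[21] = max(1*1458, 2*972, 3*729, …, 19*2, 20*1) = 2187
f[22] = max(1*2187, 2*1458, 3*972, …, 20*2, 21*1) = 2916
One optimal split: 3 + 3 + 3 + 3 + 3 + 3 + 2 + 2; product 3*3*3*3*3*3*2*2 = 2916.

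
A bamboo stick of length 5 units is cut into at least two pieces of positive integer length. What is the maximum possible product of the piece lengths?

6

Define P[k] = max over 1≤i<k of i · max(k−i, P[k−i]); the inner max lets the remainder stay uncut if that's better.
P[2] = 1*max(1,0) = 1*1 = 1
P[3] = max(1*2, 2*1) = 2
P[4] = max(1*3, 2*2, 3*1) = 4
P[5] = max(1*4, 2*3, 3*2, 4*1) = 6
One optimal split: 3 + 2; product 3*2 = 6.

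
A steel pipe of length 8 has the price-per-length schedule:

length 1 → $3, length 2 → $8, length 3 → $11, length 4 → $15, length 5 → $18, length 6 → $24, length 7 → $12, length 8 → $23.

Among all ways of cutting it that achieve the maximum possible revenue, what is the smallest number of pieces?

2

Consider every possible first cut. r[k] is the best of p[i]+r[k−i] over all sellable i≤k.
r[1] = 3
r[2] = max(3+3, 8+0) = 8
r[3] = max(3+8, 8+3, 11+0) = 11
r[4] = max(3+11, 8+8, 11+3, 15+0) = 16
r[5] = max(3+16, 8+11, 11+8, 15+3, 18+0) = 19
r[6] = max(3+19, 8+16, 11+11, 15+8, 18+3, 24+0) = 24
r[7] = max(3+24, 8+19, 11+16, …, 24+3, 12+0) = 27
r[8] = max(3+27, 8+24, 11+19, …, 12+3, 23+0) = 32
Maximum revenue is $32.
Now minimize piece count subject to staying optimal: for each k, pieces[k] = 1 + min over i with p[i]+r[k−i]=r[k] of pieces[k−i].
pieces[5] = 2
pieces[6] = 1
pieces[7] = 2
pieces[8] = 2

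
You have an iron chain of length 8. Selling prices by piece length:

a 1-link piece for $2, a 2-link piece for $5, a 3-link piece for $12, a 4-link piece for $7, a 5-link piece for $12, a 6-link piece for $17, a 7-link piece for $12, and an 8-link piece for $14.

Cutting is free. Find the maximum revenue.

29

Consider every possible first cut. r[k] is the best of p[i]+r[k−i] over all sellable i≤k.
r[1] = 2
r[2] = 5
r[3] = 12
r[4] = 14  (first piece 1, then r[3]=12)
r[5] = 17  (first piece 2, then r[3]=12)
r[6] = 24  (first piece 3, then r[3]=12)
r[7] = 26  (first piece 1, then r[6]=24)
r[8] = 29  (first piece 2, then r[6]=24)
One optimal cutting: 3 + 3 + 2 → $12 + $12 + $5 = $29.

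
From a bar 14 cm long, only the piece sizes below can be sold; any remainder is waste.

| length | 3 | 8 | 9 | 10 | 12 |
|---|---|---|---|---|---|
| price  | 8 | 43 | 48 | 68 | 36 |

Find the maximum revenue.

76

Build best[k] bottom-up: best[k] = max over allowed piece i of (p[i] + best[k−i]).
best[1] = 0
best[2] = 0
best[3] = 8
best[4] = 8
best[5] = 8
best[6] = 16  (first piece 3, then best[3]=8)
best[7] = 16
best[8] = 43
best[9] = 48
best[10] = 68
best[11] = 68
best[12] = 68
best[13] = 76  (first piece 3, then best[10]=68)
best[14] = 76
One optimal cutting: pieces 10 + 3 with 1 cm of scrap → $76.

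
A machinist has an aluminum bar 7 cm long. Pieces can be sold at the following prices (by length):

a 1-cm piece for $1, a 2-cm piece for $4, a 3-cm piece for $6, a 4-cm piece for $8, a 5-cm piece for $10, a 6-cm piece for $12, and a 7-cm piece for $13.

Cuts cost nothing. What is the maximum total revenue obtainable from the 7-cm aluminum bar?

14

Let R[k] be the best obtainable value from length k. For each k, try every first piece i and keep the best of price[i] + R[k−i].
R[1] = 1
R[2] = max(1+1, 4+0) = 4
R[3] = max(1+4, 4+1, 6+0) = 6
R[4] = max(1+6, 4+4, 6+1, 8+0) = 8
R[5] = max(1+8, 4+6, 6+4, 8+1, 10+0) = 10
R[6] = max(1+10, 4+8, 6+6, 8+4, 10+1, 12+0) = 12
R[7] = max(1+12, 4+10, 6+8, …, 12+1, 13+0) = 14
One optimal cutting: 3 + 2 + 2 → $6 + $4 + $4 = $14.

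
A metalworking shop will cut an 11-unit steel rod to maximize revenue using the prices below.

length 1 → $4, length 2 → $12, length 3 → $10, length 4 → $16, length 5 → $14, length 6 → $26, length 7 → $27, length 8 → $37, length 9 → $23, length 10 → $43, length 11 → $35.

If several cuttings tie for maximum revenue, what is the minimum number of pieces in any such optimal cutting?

Consider every possible first cut. r[k] is the best of p[i]+r[k−i] over all sellable i≤k.
r[1] = 4
r[2] = max(4+4, 12+0) = 12
r[3] = max(4+12, 12+4, 10+0) = 16
r[4] = max(4+16, 12+12, 10+4, 16+0) = 24
r[5] = max(4+24, 12+16, 10+12, 16+4, 14+0) = 28
r[6] = max(4+28, 12+24, 10+16, 16+12, 14+4, 26+0) = 36
r[7] = max(4+36, 12+28, 10+24, …, 26+4, 27+0) = 40
r[8] = max(4+40, 12+36, 10+28, …, 27+4, 37+0) = 48
r[9] = max(4+48, 12+40, 10+36, …, 37+4, 23+0) = 52
r[10] = max(4+52, 12+48, 10+40, …, 23+4, 43+0) = 60
r[11] = max(4+60, 12+52, 10+48, …, 43+4, 35+0) = 64
Maximum revenue is $64.
Now minimize piece count subject to staying optimal: for each k, pieces[k] = 1 + min over i with p[i]+r[k−i]=r[k] of pieces[k−i].
pieces[8] = 4
pieces[9] = 5
pieces[10] = 5
pieces[11] = 6

6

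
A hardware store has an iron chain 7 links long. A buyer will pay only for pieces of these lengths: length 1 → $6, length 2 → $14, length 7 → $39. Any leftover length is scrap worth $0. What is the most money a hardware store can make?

48

Let r[k] be the best obtainable value from length k. For each k, try every first piece i and keep the best of price[i] + r[k−i].
r[1] = 6
r[2] = max(6+6, 14+0) = 14
r[3] = max(6+14, 14+6) = 20
r[4] = max(6+20, 14+14) = 28
r[5] = max(6+28, 14+20) = 34
r[6] = max(6+34, 14+28) = 42
r[7] = max(6+42, 14+34, 39+0) = 48
One optimal cutting: 2 + 2 + 2 + 1 → $48.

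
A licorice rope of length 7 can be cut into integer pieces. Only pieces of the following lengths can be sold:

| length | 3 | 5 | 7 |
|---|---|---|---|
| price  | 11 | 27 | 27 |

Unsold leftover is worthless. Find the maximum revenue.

Build f[k] bottom-up: f[k] = max over allowed piece i of (p[i] + f[k−i]).
f[1] = 0
f[2] = 0
f[3] = 11
f[4] = 11
f[5] = max(11+0, 27+0) = 27
f[6] = max(11+11, 27+0) = 27
f[7] = max(11+11, 27+0, 27+0) = 27
One optimal cutting: pieces 5 with 2 cm of scrap → ¢27.

27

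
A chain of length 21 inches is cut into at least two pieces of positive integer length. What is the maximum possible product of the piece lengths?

Define g[k] = max over 1≤i<k of i · max(k−i, g[k−i]); the inner max lets the remainder stay uncut if that's better.
Small cases: g[2]=1, g[3]=2, g[4]=4, g[5]=6, g[6]=9, g[7]=12, g[8]=18, g[9]=27, g[10]=36, g[11]=54, g[12]=81, g[13]=108.
g[14] = 2*max(12,81) = 2*81 = 162
g[15] = 3*max(12,81) = 3*81 = 243
g[16] = 2*max(14,162) = 2*162 = 324
g[17] = 2*max(15,243) = 2*243 = 486
g[18] = 3*max(15,243) = 3*243 = 729
g[19] = 2*max(17,486) = 2*486 = 972
g[20] = 2*max(18,729) = 2*729 = 1458
g[21] = 3*max(18,729) = 3*729 = 2187
One optimal split: 3 + 3 + 3 + 3 + 3 + 3 + 3; product 3*3*3*3*3*3*3 = 2187.

2187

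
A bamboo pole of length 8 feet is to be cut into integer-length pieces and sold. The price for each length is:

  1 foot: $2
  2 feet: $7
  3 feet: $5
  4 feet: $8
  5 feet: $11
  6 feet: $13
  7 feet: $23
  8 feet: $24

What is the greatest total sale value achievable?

28

Consider every possible first cut. best[k] is the best of p[i]+best[k−i] over all sellable i≤k.
best[1] = 2
best[2] = max(2+2, 7+0) = 7
best[3] = max(2+7, 7+2, 5+0) = 9
best[4] = max(2+9, 7+7, 5+2, 8+0) = 14
best[5] = max(2+14, 7+9, 5+7, 8+2, 11+0) = 16
best[6] = max(2+16, 7+14, 5+9, 8+7, 11+2, 13+0) = 21
best[7] = max(2+21, 7+16, 5+14, …, 13+2, 23+0) = 23
best[8] = max(2+23, 7+21, 5+16, …, 23+2, 24+0) = 28
One optimal cutting: 2 + 2 + 2 + 2 → $7 + $7 + $7 + $7 = $28.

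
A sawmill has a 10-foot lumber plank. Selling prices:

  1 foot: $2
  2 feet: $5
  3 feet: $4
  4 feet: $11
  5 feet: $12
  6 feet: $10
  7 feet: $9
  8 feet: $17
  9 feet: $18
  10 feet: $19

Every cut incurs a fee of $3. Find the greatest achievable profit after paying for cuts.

21

Consider every possible first cut. net[k] is the best of p[i]+net[k−i] over all sellable i≤k, charging 3 whenever i<k.
net[1] = 2
net[2] = max(2+2-3, 5+0) = 5
net[3] = max(2+5-3, 5+2-3, 4+0) = 4
net[4] = max(2+4-3, 5+5-3, 4+2-3, 11+0) = 11
net[5] = max(2+11-3, 5+4-3, 4+5-3, 11+2-3, 12+0) = 12
net[6] = max(2+12-3, 5+11-3, 4+4-3, 11+5-3, 12+2-3, 10+0) = 13
net[7] = max(2+13-3, 5+12-3, 4+11-3, …, 10+2-3, 9+0) = 14
net[8] = max(2+14-3, 5+13-3, 4+12-3, …, 9+2-3, 17+0) = 19
net[9] = max(2+19-3, 5+14-3, 4+13-3, …, 17+2-3, 18+0) = 20
net[10] = max(2+20-3, 5+19-3, 4+14-3, …, 18+2-3, 19+0) = 21
One optimal plan: pieces 4 + 4 + 2 (2 cuts) → $27 − $6 = $21.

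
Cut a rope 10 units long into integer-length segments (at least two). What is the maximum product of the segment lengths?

Fill P[k] for k=2..10: at each k try every first piece i and multiply by the better of (k−i) uncut or P[k−i].
P[2] = 1×max(1,0) = 1×1 = 1
P[3] = 1×max(2,1) = 1×2 = 2
P[4] = 2×max(2,1) = 2×2 = 4
P[5] = 2×max(3,2) = 2×3 = 6
P[6] = 3×max(3,2) = 3×3 = 9
P[7] = 2×max(5,6) = 2×6 = 12
P[8] = 2×max(6,9) = 2×9 = 18
P[9] = 3×max(6,9) = 3×9 = 27
P[10] = 2×max(8,18) = 2×18 = 36
One optimal split: 3 + 3 + 2 + 2; product 3×3×2×2 = 36.

36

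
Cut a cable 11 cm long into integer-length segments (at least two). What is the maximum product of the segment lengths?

Define prod[k] = max over 1≤i<k of i · max(k−i, prod[k−i]); the inner max lets the remainder stay uncut if that's better.
prod[2] = 1·max(1,0) = 1·1 = 1
prod[3] = max(1·2, 2·1) = 2
prod[4] = max(1·3, 2·2, 3·1) = 4
prod[5] = max(1·4, 2·3, 3·2, 4·1) = 6
prod[6] = max(1·6, 2·4, 3·3, 4·2, 5·1) = 9
prod[7] = max(1·9, 2·6, 3·4, 4·3, 5·2, 6·1) = 12
prod[8] = max(1·12, 2·9, 3·6, …, 6·2, 7·1) = 18
prod[9] = max(1·18, 2·12, 3·9, …, 7·2, 8·1) = 27
prod[10] = max(1·27, 2·18, 3·12, …, 8·2, 9·1) = 36
prod[11] = max(1·36, 2·27, 3·18, …, 9·2, 10·1) = 54
One optimal split: 3 + 3 + 3 + 2; product 3·3·3·2 = 54.

54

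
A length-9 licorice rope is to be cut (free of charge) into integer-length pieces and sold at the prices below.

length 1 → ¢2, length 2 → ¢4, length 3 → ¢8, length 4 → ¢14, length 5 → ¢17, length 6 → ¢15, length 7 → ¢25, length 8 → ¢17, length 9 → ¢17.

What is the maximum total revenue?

Consider every possible first cut. r[k] is the best of p[i]+r[k−i] over all sellable i≤k.
r[1] = 2
r[2] = 4  (first piece 1, then r[1]=2)
r[3] = 8
r[4] = 14
r[5] = 17
r[6] = 19  (first piece 1, then r[5]=17)
r[7] = 25
r[8] = 28  (first piece 4, then r[4]=14)
r[9] = 31  (first piece 4, then r[5]=17)
One optimal cutting: 5 + 4 → ¢17 + ¢14 = ¢31.

31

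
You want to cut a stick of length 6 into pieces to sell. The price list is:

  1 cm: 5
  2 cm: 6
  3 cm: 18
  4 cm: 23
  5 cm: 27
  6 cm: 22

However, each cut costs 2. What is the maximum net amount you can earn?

Let v[k] be the best obtainable value from length k. For each k, try every first piece i and keep the best of price[i] + v[k−i] minus the 2 cut fee when i<k.
v[1] = 5
v[2] = max(5+5-2, 6+0) = 8
v[3] = max(5+8-2, 6+5-2, 18+0) = 18
v[4] = max(5+18-2, 6+8-2, 18+5-2, 23+0) = 23
v[5] = max(5+23-2, 6+18-2, 18+8-2, 23+5-2, 27+0) = 27
v[6] = max(5+27-2, 6+23-2, 18+18-2, 23+8-2, 27+5-2, 22+0) = 34
One optimal plan: pieces 3 + 3 (1 cut) → 36 − 2 = 34.

34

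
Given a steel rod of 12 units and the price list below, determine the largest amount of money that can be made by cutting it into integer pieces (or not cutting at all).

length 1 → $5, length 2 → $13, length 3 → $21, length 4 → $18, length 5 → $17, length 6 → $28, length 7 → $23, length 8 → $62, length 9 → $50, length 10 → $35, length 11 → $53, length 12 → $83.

Consider every possible first cut. R[k] is the best of p[i]+R[k−i] over all sellable i≤k.
R[1] = 5
R[2] = 13
R[3] = 21
R[4] = 26  (first piece 1, then R[3]=21)
R[5] = 34  (first piece 2, then R[3]=21)
R[6] = 42  (first piece 3, then R[3]=21)
R[7] = 47  (first piece 1, then R[6]=42)
R[8] = 62
R[9] = 67  (first piece 1, then R[8]=62)
R[10] = 75  (first piece 2, then R[8]=62)
R[11] = 83  (first piece 3, then R[8]=62)
R[12] = 88  (first piece 1, then R[11]=83)
One optimal cutting: 8 + 3 + 1 → $62 + $21 + $5 = $88.

88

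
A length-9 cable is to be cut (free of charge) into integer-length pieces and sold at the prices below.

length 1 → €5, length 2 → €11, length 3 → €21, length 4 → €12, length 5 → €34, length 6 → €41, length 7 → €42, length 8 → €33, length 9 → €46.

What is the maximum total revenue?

Let r[k] be the best obtainable value from length k. For each k, try every first piece i and keep the best of price[i] + r[k−i].
r[1] = 5
r[2] = max(5+5, 11+0) = 11
r[3] = max(5+11, 11+5, 21+0) = 21
r[4] = max(5+21, 11+11, 21+5, 12+0) = 26
r[5] = max(5+26, 11+21, 21+11, 12+5, 34+0) = 34
r[6] = max(5+34, 11+26, 21+21, 12+11, 34+5, 41+0) = 42
r[7] = max(5+42, 11+34, 21+26, …, 41+5, 42+0) = 47
r[8] = max(5+47, 11+42, 21+34, …, 42+5, 33+0) = 55
r[9] = max(5+55, 11+47, 21+42, …, 33+5, 46+0) = 63
One optimal cutting: 3 + 3 + 3 → €21 + €21 + €21 = €63.

63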